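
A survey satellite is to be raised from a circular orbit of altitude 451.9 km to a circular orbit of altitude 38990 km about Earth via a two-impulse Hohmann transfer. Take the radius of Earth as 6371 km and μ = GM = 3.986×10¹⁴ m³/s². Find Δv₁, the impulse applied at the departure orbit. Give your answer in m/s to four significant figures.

Δv ≈ 2435 m/s

r₁ = 6371 + 451.9 = 6822.9 km = 6.8229×10⁶ m.
r₂ = 6371 + 38990 = 45361 km = 4.5361×10⁷ m.
Transfer ellipse a_t = (r₁ + r₂)/2 = 2.609×10⁷ m.
At r₁: circular v_c1 = √(μ/r₁) = 7643 m/s; transfer-perigee v_p = √[μ(2/r₁ − 1/a_t)] = 10080 m/s.
Δv₁ = v_p − v_c1 = 2435 m/s.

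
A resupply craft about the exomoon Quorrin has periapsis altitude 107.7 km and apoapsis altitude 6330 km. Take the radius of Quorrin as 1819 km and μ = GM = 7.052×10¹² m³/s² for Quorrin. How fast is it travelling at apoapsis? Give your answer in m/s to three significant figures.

r_p = 1819 + 107.7 = 1926.7 km = 1.9267×10⁶ m.
r_a = 1819 + 6330 = 8149.0 km = 8.1490×10⁶ m.
Semi-major axis a = (r_p + r_a)/2 = 5037.9 km = 5.038×10⁶ m.
Vis-viva: v² = μ(2/r − 1/a) = 7.052×10¹² × (2.454×10⁻⁷ − 1.985×10⁻⁷) = 3.310×10⁵ m²/s².
v = 575.3 m/s.

v ≈ 575 m/s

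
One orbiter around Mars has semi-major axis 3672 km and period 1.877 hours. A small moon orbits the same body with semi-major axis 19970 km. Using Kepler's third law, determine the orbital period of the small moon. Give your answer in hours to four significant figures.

T₂ ≈ 23.81 hours

Kepler's third law: T² ∝ a³, so T₂ = T₁ (a₂/a₁)^(3/2).
a₂/a₁ = 5.438, (a₂/a₁)^(3/2) = 12.68.
T₂ = 1.877 × 12.68 = 23.81 hours.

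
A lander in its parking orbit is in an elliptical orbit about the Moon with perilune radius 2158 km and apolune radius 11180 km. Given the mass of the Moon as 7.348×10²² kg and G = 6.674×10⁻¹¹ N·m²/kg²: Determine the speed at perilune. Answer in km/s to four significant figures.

μ = GM = 6.674×10⁻¹¹ × 7.348×10²² = 4.904×10¹² m³/s².
Semi-major axis a = (r_p + r_a)/2 = 6669.0 km = 6.669×10⁶ m.
Vis-viva: v² = μ(2/r − 1/a) = 4.904×10¹² × (9.268×10⁻⁷ − 1.499×10⁻⁷) = 3.810×10⁶ m²/s².
v = 1952 m/s = 1.952 km/s.

v ≈ 1.952 km/s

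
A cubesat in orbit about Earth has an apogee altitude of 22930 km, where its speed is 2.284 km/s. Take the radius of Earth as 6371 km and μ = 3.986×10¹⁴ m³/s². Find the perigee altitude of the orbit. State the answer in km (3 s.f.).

r_a = 6371 + 22930 = 29301 km = 2.930×10⁷ m.
Specific energy ε = v²/2 − μ/r = -1.100×10⁷ J/kg, so a = −μ/(2ε) = 1.813×10⁷ m.
The apsides satisfy r_p + r_a = 2a, so the perigee radius is 2a − r_a = 6.951×10⁶ m = 6950.8 km.
Perigee altitude = 6950.8 − 6371 = 579.84 km.

perigee altitude ≈ 580 km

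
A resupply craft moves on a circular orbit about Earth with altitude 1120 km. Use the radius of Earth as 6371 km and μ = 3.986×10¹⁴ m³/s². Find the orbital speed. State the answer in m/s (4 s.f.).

r = 6371 + 1120 = 7491.0 km = 7.4910×10⁶ m.
For a circular orbit v = √(μ/r) = √(3.986×10¹⁴ / 7.491×10⁶) = √(5.321×10⁷) = 7295 m/s.

v ≈ 7295 m/s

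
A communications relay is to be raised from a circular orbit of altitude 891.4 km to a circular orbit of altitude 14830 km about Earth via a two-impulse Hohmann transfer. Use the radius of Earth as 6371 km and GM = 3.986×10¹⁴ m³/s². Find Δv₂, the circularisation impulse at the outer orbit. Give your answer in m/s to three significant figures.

Δv ≈ 1240 m/s

r₁ = 6371 + 891.4 = 7262.4 km = 7.2624×10⁶ m.
r₂ = 6371 + 14830 = 21201 km = 2.1201×10⁷ m.
Transfer ellipse a_t = (r₁ + r₂)/2 = 1.423×10⁷ m.
At r₁: circular v_c1 = √(μ/r₁) = 7408 m/s; transfer-perigee v_p = √[μ(2/r₁ − 1/a_t)] = 9042 m/s.
At r₂: circular v_c2 = √(μ/r₂) = 4336 m/s; transfer-apogee v_a = √[μ(2/r₂ − 1/a_t)] = 3097 m/s.
Δv₂ = v_c2 − v_a = 1239 m/s.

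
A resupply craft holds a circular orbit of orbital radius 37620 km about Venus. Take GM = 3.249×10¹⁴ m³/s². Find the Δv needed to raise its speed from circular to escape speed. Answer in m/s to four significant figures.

Δv ≈ 1217 m/s

r = 37620 km = 3.762×10⁷ m.
Circular speed v_c = √(μ/r) = 2939 m/s.
Escape speed v_esc = √(2μ/r) = √2 × v_c = 4156 m/s.
Δv = v_esc − v_c = 1217 m/s.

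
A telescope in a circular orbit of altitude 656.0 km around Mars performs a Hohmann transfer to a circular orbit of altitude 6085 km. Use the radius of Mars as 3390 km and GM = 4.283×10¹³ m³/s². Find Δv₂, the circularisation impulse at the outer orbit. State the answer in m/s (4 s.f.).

Δv ≈ 481.3 m/s

r₁ = 3390 + 656.0 = 4046.0 km = 4.0460×10⁶ m.
r₂ = 3390 + 6085 = 9475.0 km = 9.4750×10⁶ m.
Transfer ellipse a_t = (r₁ + r₂)/2 = 6.760×10⁶ m.
At r₁: circular v_c1 = √(μ/r₁) = 3254 m/s; transfer-periapsis v_p = √[μ(2/r₁ − 1/a_t)] = 3852 m/s.
At r₂: circular v_c2 = √(μ/r₂) = 2126 m/s; transfer-apoapsis v_a = √[μ(2/r₂ − 1/a_t)] = 1645 m/s.
Δv₂ = v_c2 − v_a = 481.3 m/s.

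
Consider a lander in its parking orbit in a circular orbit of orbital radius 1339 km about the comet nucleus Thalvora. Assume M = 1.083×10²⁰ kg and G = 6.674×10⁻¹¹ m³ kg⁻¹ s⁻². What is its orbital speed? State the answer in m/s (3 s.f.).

μ = GM = 6.674×10⁻¹¹ × 1.083×10²⁰ = 7.228×10⁹ m³/s².
r = 1339 km = 1.339×10⁶ m.
For a circular orbit v = √(μ/r) = √(7.228×10⁹ / 1.339×10⁶) = √(5.398×10³) = 73.47 m/s.

v ≈ 73.5 m/s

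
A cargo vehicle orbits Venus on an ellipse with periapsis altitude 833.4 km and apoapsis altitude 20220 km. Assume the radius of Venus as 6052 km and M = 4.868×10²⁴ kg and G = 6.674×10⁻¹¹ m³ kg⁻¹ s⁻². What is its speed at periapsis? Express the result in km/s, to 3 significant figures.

v ≈ 8.65 km/s

μ = GM = 6.674×10⁻¹¹ × 4.868×10²⁴ = 3.249×10¹⁴ m³/s².
r_p = 6052 + 833.4 = 6885.4 km = 6.8854×10⁶ m.
r_a = 6052 + 20220 = 26272 km = 2.6272×10⁷ m.
Semi-major axis a = (r_p + r_a)/2 = 16579 km = 1.658×10⁷ m.
Vis-viva: v² = μ(2/r − 1/a) = 3.249×10¹⁴ × (2.905×10⁻⁷ − 6.032×10⁻⁸) = 7.477×10⁷ m²/s².
v = 8647 m/s = 8.647 km/s.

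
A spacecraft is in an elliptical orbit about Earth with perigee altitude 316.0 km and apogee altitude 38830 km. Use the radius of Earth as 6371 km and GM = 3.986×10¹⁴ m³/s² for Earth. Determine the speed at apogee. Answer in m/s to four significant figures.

v ≈ 1508 m/s

r_p = 6371 + 316.0 = 6687.0 km = 6.6870×10⁶ m.
r_a = 6371 + 38830 = 45201 km = 4.5201×10⁷ m.
Semi-major axis a = (r_p + r_a)/2 = 25944 km = 2.594×10⁷ m.
Vis-viva: v² = μ(2/r − 1/a) = 3.986×10¹⁴ × (4.425×10⁻⁸ − 3.854×10⁻⁸) = 2.273×10⁶ m²/s².
v = 1508 m/s.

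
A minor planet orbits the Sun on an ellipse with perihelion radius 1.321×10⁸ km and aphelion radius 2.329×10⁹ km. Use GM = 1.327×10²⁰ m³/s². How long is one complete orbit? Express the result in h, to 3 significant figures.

T ≈ 207000 h

Semi-major axis a = (r_p + r_a)/2 = (1.3210×10⁸ + 2.3290×10⁹)/2 = 1.2306×10⁹ km = 1.231×10¹² m.
By Kepler's third law T = 2π√(a³/μ) = 2π × 1.185×10⁸ = 7.445×10⁸ s.
= 2.068×10⁵ h.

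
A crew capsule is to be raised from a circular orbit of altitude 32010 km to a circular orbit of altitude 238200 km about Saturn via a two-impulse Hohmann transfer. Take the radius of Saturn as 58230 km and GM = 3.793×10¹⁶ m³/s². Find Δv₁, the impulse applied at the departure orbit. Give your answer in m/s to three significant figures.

r₁ = 58230 + 32010 = 90240 km = 9.0240×10⁷ m.
r₂ = 58230 + 238200 = 296430 km = 2.9643×10⁸ m.
Transfer ellipse a_t = (r₁ + r₂)/2 = 1.933×10⁸ m.
At r₁: circular v_c1 = √(μ/r₁) = 20500 m/s; transfer-perikrone v_p = √[μ(2/r₁ − 1/a_t)] = 25390 m/s.
Δv₁ = v_p − v_c1 = 4884 m/s.

Δv ≈ 4880 m/s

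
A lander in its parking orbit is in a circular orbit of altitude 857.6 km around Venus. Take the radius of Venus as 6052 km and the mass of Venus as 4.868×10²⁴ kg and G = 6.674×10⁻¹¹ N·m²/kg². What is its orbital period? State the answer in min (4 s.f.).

T ≈ 105.5 min

μ = GM = 6.674×10⁻¹¹ × 4.868×10²⁴ = 3.249×10¹⁴ m³/s².
r = 6052 + 857.6 = 6909.6 km = 6.9096×10⁶ m.
Kepler's third law: T = 2π√(r³/μ) = 2π√((6.910×10⁶)³ / 3.249×10¹⁴).
r³/μ = 1.015×10⁶ s², so T = 2π × 1.008×10³ = 6.331×10³ s.
Converting: 6.331×10³ s ÷ 60.00 = 105.5 min.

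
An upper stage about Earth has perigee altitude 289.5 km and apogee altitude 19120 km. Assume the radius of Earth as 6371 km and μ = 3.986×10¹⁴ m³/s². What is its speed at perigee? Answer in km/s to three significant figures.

v ≈ 9.74 km/s

r_p = 6371 + 289.5 = 6660.5 km = 6.6605×10⁶ m.
r_a = 6371 + 19120 = 25491 km = 2.5491×10⁷ m.
Semi-major axis a = (r_p + r_a)/2 = 16076 km = 1.608×10⁷ m.
Vis-viva: v² = μ(2/r − 1/a) = 3.986×10¹⁴ × (3.003×10⁻⁷ − 6.221×10⁻⁸) = 9.490×10⁷ m²/s².
v = 9741 m/s = 9.741 km/s.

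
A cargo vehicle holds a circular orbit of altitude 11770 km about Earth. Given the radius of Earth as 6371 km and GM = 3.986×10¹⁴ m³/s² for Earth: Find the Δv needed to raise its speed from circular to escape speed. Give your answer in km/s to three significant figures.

Δv ≈ 1.94 km/s

r = 6371 + 11770 = 18141 km = 1.8141×10⁷ m.
Circular speed v_c = √(μ/r) = 4687 m/s.
Escape speed v_esc = √(2μ/r) = √2 × v_c = 6629 m/s.
Δv = v_esc − v_c = 1942 m/s = 1.942 km/s.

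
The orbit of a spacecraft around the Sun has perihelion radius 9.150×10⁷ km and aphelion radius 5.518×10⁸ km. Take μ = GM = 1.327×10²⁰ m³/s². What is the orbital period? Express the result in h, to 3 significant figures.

Semi-major axis a = (r_p + r_a)/2 = (9.1500×10⁷ + 5.5180×10⁸)/2 = 3.2165×10⁸ km = 3.216×10¹¹ m.
By Kepler's third law T = 2π√(a³/μ) = 2π × 1.584×10⁷ = 9.950×10⁷ s.
= 27640 h.

T ≈ 27600 h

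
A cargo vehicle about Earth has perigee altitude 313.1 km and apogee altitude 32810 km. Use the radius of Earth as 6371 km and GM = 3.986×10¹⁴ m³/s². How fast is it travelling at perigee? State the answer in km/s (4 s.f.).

v ≈ 10.09 km/s

r_p = 6371 + 313.1 = 6684.1 km = 6.6841×10⁶ m.
r_a = 6371 + 32810 = 39181 km = 3.9181×10⁷ m.
Semi-major axis a = (r_p + r_a)/2 = 22933 km = 2.293×10⁷ m.
Vis-viva: v² = μ(2/r − 1/a) = 3.986×10¹⁴ × (2.992×10⁻⁷ − 4.361×10⁻⁸) = 1.019×10⁸ m²/s².
v = 10090 m/s = 10.09 km/s.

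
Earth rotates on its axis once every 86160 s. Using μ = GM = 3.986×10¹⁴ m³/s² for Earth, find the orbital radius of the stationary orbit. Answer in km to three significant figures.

A synchronous orbit has period T, so by Kepler's third law a = (μT²/4π²)^(1/3).
μT²/4π² = 3.986×10¹⁴ × (8.616×10⁴)² / 39.48 = 7.495×10²² m³.
a = 4.216×10⁷ m = 42163 km.

r_sync ≈ 42200 km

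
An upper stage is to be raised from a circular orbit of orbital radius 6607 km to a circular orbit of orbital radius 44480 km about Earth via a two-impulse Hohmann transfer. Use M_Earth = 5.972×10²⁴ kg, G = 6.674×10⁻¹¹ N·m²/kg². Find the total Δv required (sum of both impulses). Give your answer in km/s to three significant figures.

μ = GM = 6.674×10⁻¹¹ × 5.972×10²⁴ = 3.986×10¹⁴ m³/s².
r₁ = 6607 km = 6.607×10⁶ m.
r₂ = 44480 km = 4.448×10⁷ m.
Transfer ellipse a_t = (r₁ + r₂)/2 = 2.554×10⁷ m.
At r₁: circular v_c1 = √(μ/r₁) = 7767 m/s; transfer-perigee v_p = √[μ(2/r₁ − 1/a_t)] = 10250 m/s.
Δv₁ = v_p − v_c1 = 2482 m/s.
At r₂: circular v_c2 = √(μ/r₂) = 2993 m/s; transfer-apogee v_a = √[μ(2/r₂ − 1/a_t)] = 1522 m/s.
Δv₂ = v_c2 − v_a = 1471 m/s.
Total Δv = Δv₁ + Δv₂ = 3953 m/s = 3.953 km/s.

Δv_total ≈ 3.95 km/s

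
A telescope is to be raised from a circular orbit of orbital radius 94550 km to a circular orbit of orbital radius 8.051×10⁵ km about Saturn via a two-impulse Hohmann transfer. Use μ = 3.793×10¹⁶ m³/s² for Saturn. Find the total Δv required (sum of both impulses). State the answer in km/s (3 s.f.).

r₁ = 94550 km = 9.455×10⁷ m.
r₂ = 8.051×10⁵ km = 8.051×10⁸ m.
Transfer ellipse a_t = (r₁ + r₂)/2 = 4.498×10⁸ m.
At r₁: circular v_c1 = √(μ/r₁) = 20030 m/s; transfer-perikrone v_p = √[μ(2/r₁ − 1/a_t)] = 26800 m/s.
Δv₁ = v_p − v_c1 = 6767 m/s.
At r₂: circular v_c2 = √(μ/r₂) = 6864 m/s; transfer-apokrone v_a = √[μ(2/r₂ − 1/a_t)] = 3147 m/s.
Δv₂ = v_c2 − v_a = 3717 m/s.
Total Δv = Δv₁ + Δv₂ = 10480 m/s = 10.48 km/s.

Δv_total ≈ 10.5 km/s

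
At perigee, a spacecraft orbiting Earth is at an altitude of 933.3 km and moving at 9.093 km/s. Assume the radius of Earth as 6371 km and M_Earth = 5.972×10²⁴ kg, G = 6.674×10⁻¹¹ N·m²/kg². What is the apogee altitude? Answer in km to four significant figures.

apogee altitude ≈ 16460 km

μ = GM = 6.674×10⁻¹¹ × 5.972×10²⁴ = 3.986×10¹⁴ m³/s².
r_p = 6371 + 933.3 = 7304.3 km = 7.304×10⁶ m.
Specific energy ε = v²/2 − μ/r = -1.323×10⁷ J/kg, so a = −μ/(2ε) = 1.507×10⁷ m.
The apsides satisfy r_p + r_a = 2a, so the apogee radius is 2a − r_p = 2.283×10⁷ m = 22833 km.
Apogee altitude = 22833 − 6371 = 16462 km.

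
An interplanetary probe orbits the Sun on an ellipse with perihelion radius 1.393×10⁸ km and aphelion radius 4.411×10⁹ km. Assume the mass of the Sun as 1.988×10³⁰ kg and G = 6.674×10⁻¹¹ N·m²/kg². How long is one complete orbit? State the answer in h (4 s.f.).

T ≈ 520000 h

μ = GM = 6.674×10⁻¹¹ × 1.988×10³⁰ = 1.327×10²⁰ m³/s².
Semi-major axis a = (r_p + r_a)/2 = (1.3930×10⁸ + 4.4110×10⁹)/2 = 2.2752×10⁹ km = 2.275×10¹² m.
By Kepler's third law T = 2π√(a³/μ) = 2π × 2.979×10⁸ = 1.872×10⁹ s.
= 5.200×10⁵ h.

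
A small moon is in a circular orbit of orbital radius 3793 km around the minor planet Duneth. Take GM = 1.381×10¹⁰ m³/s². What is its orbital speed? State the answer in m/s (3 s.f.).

v ≈ 60.3 m/s

r = 3793 km = 3.793×10⁶ m.
For a circular orbit v = √(μ/r) = √(1.381×10¹⁰ / 3.793×10⁶) = √(3.641×10³) = 60.34 m/s.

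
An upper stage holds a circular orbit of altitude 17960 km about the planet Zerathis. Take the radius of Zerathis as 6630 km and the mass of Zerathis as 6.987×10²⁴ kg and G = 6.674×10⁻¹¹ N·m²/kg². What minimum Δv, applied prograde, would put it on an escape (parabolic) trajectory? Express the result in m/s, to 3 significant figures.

μ = GM = 6.674×10⁻¹¹ × 6.987×10²⁴ = 4.663×10¹⁴ m³/s².
r = 6630 + 17960 = 24590 km = 2.4590×10⁷ m.
Circular speed v_c = √(μ/r) = 4355 m/s.
Escape speed v_esc = √(2μ/r) = √2 × v_c = 6158 m/s.
Δv = v_esc − v_c = 1804 m/s.

Δv ≈ 1800 m/s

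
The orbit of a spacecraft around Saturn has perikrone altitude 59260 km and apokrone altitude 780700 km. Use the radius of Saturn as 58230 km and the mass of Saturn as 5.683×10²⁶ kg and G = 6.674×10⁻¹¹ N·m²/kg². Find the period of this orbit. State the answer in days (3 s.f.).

T ≈ 3.90 days

μ = GM = 6.674×10⁻¹¹ × 5.683×10²⁶ = 3.793×10¹⁶ m³/s².
r_p = 58230 + 59260 = 117490 km = 1.1749×10⁸ m.
r_a = 58230 + 780700 = 838930 km = 8.3893×10⁸ m.
Semi-major axis a = (r_p + r_a)/2 = (1.1749×10⁵ + 8.3893×10⁵)/2 = 4.7821×10⁵ km = 4.782×10⁸ m.
By Kepler's third law T = 2π√(a³/μ) = 2π × 5.370×10⁴ = 3.374×10⁵ s.
= 3.905 days.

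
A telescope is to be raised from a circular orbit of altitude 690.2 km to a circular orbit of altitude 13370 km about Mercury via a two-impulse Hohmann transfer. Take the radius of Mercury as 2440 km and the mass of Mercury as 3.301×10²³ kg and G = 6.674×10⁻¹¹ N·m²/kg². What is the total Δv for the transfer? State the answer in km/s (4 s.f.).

Δv_total ≈ 1.277 km/s

μ = GM = 6.674×10⁻¹¹ × 3.301×10²³ = 2.203×10¹³ m³/s².
r₁ = 2440 + 690.2 = 3130.2 km = 3.1302×10⁶ m.
r₂ = 2440 + 13370 = 15810 km = 1.5810×10⁷ m.
Transfer ellipse a_t = (r₁ + r₂)/2 = 9.470×10⁶ m.
At r₁: circular v_c1 = √(μ/r₁) = 2653 m/s; transfer-periherm v_p = √[μ(2/r₁ − 1/a_t)] = 3428 m/s.
Δv₁ = v_p − v_c1 = 774.9 m/s.
At r₂: circular v_c2 = √(μ/r₂) = 1180 m/s; transfer-apoherm v_a = √[μ(2/r₂ − 1/a_t)] = 678.7 m/s.
Δv₂ = v_c2 − v_a = 501.8 m/s.
Total Δv = Δv₁ + Δv₂ = 1277 m/s = 1.277 km/s.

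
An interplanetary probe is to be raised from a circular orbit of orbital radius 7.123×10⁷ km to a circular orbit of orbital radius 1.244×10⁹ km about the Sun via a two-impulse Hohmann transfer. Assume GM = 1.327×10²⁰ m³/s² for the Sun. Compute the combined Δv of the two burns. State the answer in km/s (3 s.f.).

r₁ = 7.123×10⁷ km = 7.123×10¹⁰ m.
r₂ = 1.244×10⁹ km = 1.244×10¹² m.
Transfer ellipse a_t = (r₁ + r₂)/2 = 6.576×10¹¹ m.
At r₁: circular v_c1 = √(μ/r₁) = 43160 m/s; transfer-perihelion v_p = √[μ(2/r₁ − 1/a_t)] = 59360 m/s.
Δv₁ = v_p − v_c1 = 16200 m/s.
At r₂: circular v_c2 = √(μ/r₂) = 10330 m/s; transfer-aphelion v_a = √[μ(2/r₂ − 1/a_t)] = 3399 m/s.
Δv₂ = v_c2 − v_a = 6929 m/s.
Total Δv = Δv₁ + Δv₂ = 23130 m/s = 23.13 km/s.

Δv_total ≈ 23.1 km/s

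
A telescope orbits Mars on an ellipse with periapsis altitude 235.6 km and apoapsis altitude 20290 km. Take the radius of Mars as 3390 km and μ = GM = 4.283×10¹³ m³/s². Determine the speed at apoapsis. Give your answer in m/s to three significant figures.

v ≈ 693 m/s

r_p = 3390 + 235.6 = 3625.6 km = 3.6256×10⁶ m.
r_a = 3390 + 20290 = 23680 km = 2.3680×10⁷ m.
Semi-major axis a = (r_p + r_a)/2 = 13653 km = 1.365×10⁷ m.
Vis-viva: v² = μ(2/r − 1/a) = 4.283×10¹³ × (8.446×10⁻⁸ − 7.325×10⁻⁸) = 4.803×10⁵ m²/s².
v = 693.0 m/s.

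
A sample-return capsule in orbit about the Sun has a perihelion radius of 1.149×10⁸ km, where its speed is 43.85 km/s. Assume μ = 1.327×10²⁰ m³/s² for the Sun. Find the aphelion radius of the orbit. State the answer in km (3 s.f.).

r_p = 1.149×10¹¹ m.
Specific energy ε = v²/2 − μ/r = -1.935×10⁸ J/kg, so a = −μ/(2ε) = 3.429×10¹¹ m.
The apsides satisfy r_p + r_a = 2a, so the aphelion radius is 2a − r_p = 5.709×10¹¹ m = 5.7087×10⁸ km.

aphelion radius ≈ 5.71×10⁸ km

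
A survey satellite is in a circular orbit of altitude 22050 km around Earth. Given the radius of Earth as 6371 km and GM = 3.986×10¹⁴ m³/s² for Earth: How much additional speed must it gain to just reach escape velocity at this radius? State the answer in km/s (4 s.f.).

Δv ≈ 1.551 km/s

r = 6371 + 22050 = 28421 km = 2.8421×10⁷ m.
Circular speed v_c = √(μ/r) = 3745 m/s.
Escape speed v_esc = √(2μ/r) = √2 × v_c = 5296 m/s.
Δv = v_esc − v_c = 1551 m/s = 1.551 km/s.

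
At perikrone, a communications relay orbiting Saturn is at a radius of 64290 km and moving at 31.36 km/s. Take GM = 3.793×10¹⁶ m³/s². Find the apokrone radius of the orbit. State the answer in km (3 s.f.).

apokrone radius ≈ 3.22×10⁵ km

r_p = 6.429×10⁷ m.
Specific energy ε = v²/2 − μ/r = -9.826×10⁷ J/kg, so a = −μ/(2ε) = 1.930×10⁸ m.
The apsides satisfy r_p + r_a = 2a, so the apokrone radius is 2a − r_p = 3.217×10⁸ m = 3.2173×10⁵ km.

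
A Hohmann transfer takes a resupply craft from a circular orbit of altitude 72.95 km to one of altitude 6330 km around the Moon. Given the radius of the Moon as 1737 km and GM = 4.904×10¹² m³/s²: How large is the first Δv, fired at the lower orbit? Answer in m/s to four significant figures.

r₁ = 1737 + 72.95 = 1810.0 km = 1.8100×10⁶ m.
r₂ = 1737 + 6330 = 8067.0 km = 8.0670×10⁶ m.
Transfer ellipse a_t = (r₁ + r₂)/2 = 4.938×10⁶ m.
At r₁: circular v_c1 = √(μ/r₁) = 1646 m/s; transfer-perilune v_p = √[μ(2/r₁ − 1/a_t)] = 2104 m/s.
Δv₁ = v_p − v_c1 = 457.7 m/s.

Δv ≈ 457.7 m/s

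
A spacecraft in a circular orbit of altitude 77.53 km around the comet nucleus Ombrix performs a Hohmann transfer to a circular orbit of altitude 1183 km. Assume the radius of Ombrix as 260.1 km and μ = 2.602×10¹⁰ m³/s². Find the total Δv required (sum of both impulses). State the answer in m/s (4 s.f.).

r₁ = 260.1 + 77.53 = 337.63 km = 3.3763×10⁵ m.
r₂ = 260.1 + 1183 = 1443.1 km = 1.4431×10⁶ m.
Transfer ellipse a_t = (r₁ + r₂)/2 = 8.904×10⁵ m.
At r₁: circular v_c1 = √(μ/r₁) = 277.6 m/s; transfer-periapsis v_p = √[μ(2/r₁ − 1/a_t)] = 353.4 m/s.
Δv₁ = v_p − v_c1 = 75.82 m/s.
At r₂: circular v_c2 = √(μ/r₂) = 134.3 m/s; transfer-apoapsis v_a = √[μ(2/r₂ − 1/a_t)] = 82.69 m/s.
Δv₂ = v_c2 − v_a = 51.59 m/s.
Total Δv = Δv₁ + Δv₂ = 127.4 m/s.

Δv_total ≈ 127.4 m/s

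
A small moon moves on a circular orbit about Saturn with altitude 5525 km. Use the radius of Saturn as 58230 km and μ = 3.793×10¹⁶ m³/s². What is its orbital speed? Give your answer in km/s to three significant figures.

v ≈ 24.4 km/s

r = 58230 + 5525 = 63755 km = 6.3755×10⁷ m.
For a circular orbit v = √(μ/r) = √(3.793×10¹⁶ / 6.376×10⁷) = √(5.949×10⁸) = 24390 m/s.
That is 24.39 km/s.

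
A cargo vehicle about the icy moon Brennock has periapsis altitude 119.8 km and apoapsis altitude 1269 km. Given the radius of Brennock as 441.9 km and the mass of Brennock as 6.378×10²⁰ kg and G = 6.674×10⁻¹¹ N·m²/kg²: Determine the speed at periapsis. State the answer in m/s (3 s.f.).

v ≈ 338 m/s

μ = GM = 6.674×10⁻¹¹ × 6.378×10²⁰ = 4.257×10¹⁰ m³/s².
r_p = 441.9 + 119.8 = 561.70 km = 5.6170×10⁵ m.
r_a = 441.9 + 1269 = 1710.9 km = 1.7109×10⁶ m.
Semi-major axis a = (r_p + r_a)/2 = 1136.3 km = 1.136×10⁶ m.
Vis-viva: v² = μ(2/r − 1/a) = 4.257×10¹⁰ × (3.561×10⁻⁶ − 8.800×10⁻⁷) = 1.141×10⁵ m²/s².
v = 337.8 m/s.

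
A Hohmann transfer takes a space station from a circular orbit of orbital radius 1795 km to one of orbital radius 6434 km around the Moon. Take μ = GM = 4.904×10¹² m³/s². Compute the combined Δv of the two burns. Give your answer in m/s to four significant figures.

r₁ = 1795 km = 1.795×10⁶ m.
r₂ = 6434 km = 6.434×10⁶ m.
Transfer ellipse a_t = (r₁ + r₂)/2 = 4.114×10⁶ m.
At r₁: circular v_c1 = √(μ/r₁) = 1653 m/s; transfer-perilune v_p = √[μ(2/r₁ − 1/a_t)] = 2067 m/s.
Δv₁ = v_p − v_c1 = 414.0 m/s.
At r₂: circular v_c2 = √(μ/r₂) = 873.0 m/s; transfer-apolune v_a = √[μ(2/r₂ − 1/a_t)] = 576.6 m/s.
Δv₂ = v_c2 − v_a = 296.4 m/s.
Total Δv = Δv₁ + Δv₂ = 710.4 m/s.

Δv_total ≈ 710.4 m/s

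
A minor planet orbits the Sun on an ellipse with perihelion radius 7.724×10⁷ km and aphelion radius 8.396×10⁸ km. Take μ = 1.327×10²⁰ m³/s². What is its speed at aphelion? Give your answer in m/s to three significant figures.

Semi-major axis a = (r_p + r_a)/2 = 4.5842×10⁸ km = 4.584×10¹¹ m.
Vis-viva: v² = μ(2/r − 1/a) = 1.327×10²⁰ × (2.382×10⁻¹² − 2.181×10⁻¹²) = 2.663×10⁷ m²/s².
v = 5160 m/s.

v ≈ 5160 m/s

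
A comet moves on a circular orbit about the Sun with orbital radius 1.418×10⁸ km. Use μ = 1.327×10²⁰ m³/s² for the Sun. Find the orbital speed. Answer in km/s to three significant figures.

v ≈ 30.6 km/s

r = 1.418×10⁸ km = 1.418×10¹¹ m.
For a circular orbit v = √(μ/r) = √(1.327×10²⁰ / 1.418×10¹¹) = √(9.358×10⁸) = 30590 m/s.
That is 30.59 km/s.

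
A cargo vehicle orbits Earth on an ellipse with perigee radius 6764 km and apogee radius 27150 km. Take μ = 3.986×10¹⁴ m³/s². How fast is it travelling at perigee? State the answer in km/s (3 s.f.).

v ≈ 9.71 km/s

Semi-major axis a = (r_p + r_a)/2 = 16957 km = 1.696×10⁷ m.
Vis-viva: v² = μ(2/r − 1/a) = 3.986×10¹⁴ × (2.957×10⁻⁷ − 5.897×10⁻⁸) = 9.435×10⁷ m²/s².
v = 9714 m/s = 9.714 km/s.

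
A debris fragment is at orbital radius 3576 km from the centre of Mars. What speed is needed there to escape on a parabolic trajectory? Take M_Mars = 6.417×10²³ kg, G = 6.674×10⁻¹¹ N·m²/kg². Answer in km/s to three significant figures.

v_esc ≈ 4.89 km/s

μ = GM = 6.674×10⁻¹¹ × 6.417×10²³ = 4.283×10¹³ m³/s².
r = 3576 km = 3.576×10⁶ m.
Escape speed v_esc = √(2μ/r) = √(2 × 4.283×10¹³ / 3.576×10⁶) = √(2.395×10⁷) = 4894 m/s.
= 4.894 km/s.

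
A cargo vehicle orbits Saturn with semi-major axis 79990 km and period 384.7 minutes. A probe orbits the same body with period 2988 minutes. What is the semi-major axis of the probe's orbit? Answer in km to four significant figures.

a₂ ≈ 3.137×10⁵ km

Kepler's third law: a³ ∝ T², so a₂ = a₁ (T₂/T₁)^(2/3).
T₂/T₁ = 7.767, (T₂/T₁)^(2/3) = 3.922.
a₂ = 79990 × 3.922 = 3.137×10⁵ km.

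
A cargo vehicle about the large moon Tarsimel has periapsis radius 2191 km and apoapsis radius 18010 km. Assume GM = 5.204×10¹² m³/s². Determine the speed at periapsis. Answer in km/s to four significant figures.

v ≈ 2.058 km/s

Semi-major axis a = (r_p + r_a)/2 = 10100 km = 1.010×10⁷ m.
Vis-viva: v² = μ(2/r − 1/a) = 5.204×10¹² × (9.128×10⁻⁷ − 9.900×10⁻⁸) = 4.235×10⁶ m²/s².
v = 2058 m/s = 2.058 km/s.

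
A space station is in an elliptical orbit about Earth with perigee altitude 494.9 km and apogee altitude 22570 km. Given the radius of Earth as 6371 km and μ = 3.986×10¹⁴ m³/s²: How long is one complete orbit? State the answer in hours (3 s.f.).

T ≈ 6.62 hours

r_p = 6371 + 494.9 = 6865.9 km = 6.8659×10⁶ m.
r_a = 6371 + 22570 = 28941 km = 2.8941×10⁷ m.
Semi-major axis a = (r_p + r_a)/2 = (6865.9 + 28941)/2 = 17903 km = 1.790×10⁷ m.
By Kepler's third law T = 2π√(a³/μ) = 2π × 3.794×10³ = 2.384×10⁴ s.
= 6.622 hours.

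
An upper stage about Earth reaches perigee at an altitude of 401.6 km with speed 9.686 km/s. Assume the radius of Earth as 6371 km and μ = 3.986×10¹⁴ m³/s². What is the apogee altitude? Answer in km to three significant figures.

apogee altitude ≈ 20200 km

r_p = 6371 + 401.6 = 6772.6 km = 6.773×10⁶ m.
Specific energy ε = v²/2 − μ/r = -1.195×10⁷ J/kg, so a = −μ/(2ε) = 1.668×10⁷ m.
The apsides satisfy r_p + r_a = 2a, so the apogee radius is 2a − r_p = 2.660×10⁷ m = 26596 km.
Apogee altitude = 26596 − 6371 = 20225 km.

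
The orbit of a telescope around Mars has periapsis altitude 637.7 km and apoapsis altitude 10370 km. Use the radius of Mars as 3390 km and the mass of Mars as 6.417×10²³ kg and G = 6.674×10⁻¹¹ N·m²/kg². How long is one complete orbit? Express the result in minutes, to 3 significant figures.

μ = GM = 6.674×10⁻¹¹ × 6.417×10²³ = 4.283×10¹³ m³/s².
r_p = 3390 + 637.7 = 4027.7 km = 4.0277×10⁶ m.
r_a = 3390 + 10370 = 13760 km = 1.3760×10⁷ m.
Semi-major axis a = (r_p + r_a)/2 = (4027.7 + 13760)/2 = 8893.9 km = 8.894×10⁶ m.
By Kepler's third law T = 2π√(a³/μ) = 2π × 4.053×10³ = 2.547×10⁴ s.
= 424.4 minutes.

T ≈ 424 minutes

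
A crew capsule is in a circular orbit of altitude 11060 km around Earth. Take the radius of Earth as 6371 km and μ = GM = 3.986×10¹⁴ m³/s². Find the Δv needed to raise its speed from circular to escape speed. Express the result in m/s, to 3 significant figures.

Δv ≈ 1980 m/s

r = 6371 + 11060 = 17431 km = 1.7431×10⁷ m.
Circular speed v_c = √(μ/r) = 4782 m/s.
Escape speed v_esc = √(2μ/r) = √2 × v_c = 6763 m/s.
Δv = v_esc − v_c = 1981 m/s.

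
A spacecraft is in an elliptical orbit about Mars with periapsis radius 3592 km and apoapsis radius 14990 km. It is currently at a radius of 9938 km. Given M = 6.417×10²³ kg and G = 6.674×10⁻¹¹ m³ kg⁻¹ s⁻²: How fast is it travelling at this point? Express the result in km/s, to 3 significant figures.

μ = GM = 6.674×10⁻¹¹ × 6.417×10²³ = 4.283×10¹³ m³/s².
Semi-major axis a = (r_p + r_a)/2 = 9291.0 km = 9.291×10⁶ m.
Vis-viva: v² = μ(2/r − 1/a) = 4.283×10¹³ × (2.012×10⁻⁷ − 1.076×10⁻⁷) = 4.009×10⁶ m²/s².
v = 2002 m/s = 2.002 km/s.

v ≈ 2.00 km/s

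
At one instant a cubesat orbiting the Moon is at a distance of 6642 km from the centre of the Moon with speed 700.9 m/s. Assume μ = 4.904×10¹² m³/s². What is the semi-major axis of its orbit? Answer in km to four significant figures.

a ≈ 4977 km

r = 6.642×10⁶ m.
Vis-viva rearranged: 1/a = 2/r − v²/μ = 3.011×10⁻⁷ − 1.002×10⁻⁷ = 2.009×10⁻⁷ m⁻¹.
a = 4.977×10⁶ m = 4976.6 km.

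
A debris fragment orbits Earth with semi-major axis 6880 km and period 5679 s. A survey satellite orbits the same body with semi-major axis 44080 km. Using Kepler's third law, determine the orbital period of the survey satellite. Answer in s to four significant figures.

Kepler's third law: T² ∝ a³, so T₂ = T₁ (a₂/a₁)^(3/2).
a₂/a₁ = 6.407, (a₂/a₁)^(3/2) = 16.22.
T₂ = 5679 × 16.22 = 92100 s.

T₂ ≈ 92100 s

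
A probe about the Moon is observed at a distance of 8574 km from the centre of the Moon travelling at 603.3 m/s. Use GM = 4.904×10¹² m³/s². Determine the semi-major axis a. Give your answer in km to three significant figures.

a ≈ 6290 km

r = 8.574×10⁶ m.
Vis-viva rearranged: 1/a = 2/r − v²/μ = 2.333×10⁻⁷ − 7.422×10⁻⁸ = 1.590×10⁻⁷ m⁻¹.
a = 6.288×10⁶ m = 6287.6 km.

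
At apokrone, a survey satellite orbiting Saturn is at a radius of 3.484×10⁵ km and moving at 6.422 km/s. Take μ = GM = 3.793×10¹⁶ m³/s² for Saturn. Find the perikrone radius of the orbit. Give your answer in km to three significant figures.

r_a = 3.484×10⁸ m.
Specific energy ε = v²/2 − μ/r = -8.825×10⁷ J/kg, so a = −μ/(2ε) = 2.149×10⁸ m.
The apsides satisfy r_p + r_a = 2a, so the perikrone radius is 2a − r_a = 8.141×10⁷ m = 81411 km.

perikrone radius ≈ 81400 km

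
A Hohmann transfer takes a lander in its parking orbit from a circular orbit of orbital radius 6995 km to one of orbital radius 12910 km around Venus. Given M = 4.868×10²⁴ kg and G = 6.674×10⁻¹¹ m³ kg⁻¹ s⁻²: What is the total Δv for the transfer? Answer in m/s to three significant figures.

Δv_total ≈ 1760 m/s

μ = GM = 6.674×10⁻¹¹ × 4.868×10²⁴ = 3.249×10¹⁴ m³/s².
r₁ = 6995 km = 6.995×10⁶ m.
r₂ = 12910 km = 1.291×10⁷ m.
Transfer ellipse a_t = (r₁ + r₂)/2 = 9.952×10⁶ m.
At r₁: circular v_c1 = √(μ/r₁) = 6815 m/s; transfer-periapsis v_p = √[μ(2/r₁ − 1/a_t)] = 7762 m/s.
Δv₁ = v_p − v_c1 = 946.8 m/s.
At r₂: circular v_c2 = √(μ/r₂) = 5017 m/s; transfer-apoapsis v_a = √[μ(2/r₂ − 1/a_t)] = 4206 m/s.
Δv₂ = v_c2 − v_a = 810.9 m/s.
Total Δv = Δv₁ + Δv₂ = 1758 m/s.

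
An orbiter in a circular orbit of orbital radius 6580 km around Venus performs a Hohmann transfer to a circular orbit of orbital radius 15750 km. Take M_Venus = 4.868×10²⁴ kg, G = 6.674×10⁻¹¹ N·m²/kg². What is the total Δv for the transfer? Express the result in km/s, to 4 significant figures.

μ = GM = 6.674×10⁻¹¹ × 4.868×10²⁴ = 3.249×10¹⁴ m³/s².
r₁ = 6580 km = 6.580×10⁶ m.
r₂ = 15750 km = 1.575×10⁷ m.
Transfer ellipse a_t = (r₁ + r₂)/2 = 1.116×10⁷ m.
At r₁: circular v_c1 = √(μ/r₁) = 7027 m/s; transfer-periapsis v_p = √[μ(2/r₁ − 1/a_t)] = 8346 m/s.
Δv₁ = v_p − v_c1 = 1319 m/s.
At r₂: circular v_c2 = √(μ/r₂) = 4542 m/s; transfer-apoapsis v_a = √[μ(2/r₂ − 1/a_t)] = 3487 m/s.
Δv₂ = v_c2 − v_a = 1055 m/s.
Total Δv = Δv₁ + Δv₂ = 2374 m/s = 2.374 km/s.

Δv_total ≈ 2.374 km/s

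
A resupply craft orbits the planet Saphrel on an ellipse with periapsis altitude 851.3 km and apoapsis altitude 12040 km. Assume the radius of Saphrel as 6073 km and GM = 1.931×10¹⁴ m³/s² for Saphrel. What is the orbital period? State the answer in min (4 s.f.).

T ≈ 333.8 min

r_p = 6073 + 851.3 = 6924.3 km = 6.9243×10⁶ m.
r_a = 6073 + 12040 = 18113 km = 1.8113×10⁷ m.
Semi-major axis a = (r_p + r_a)/2 = (6924.3 + 18113)/2 = 12519 km = 1.252×10⁷ m.
By Kepler's third law T = 2π√(a³/μ) = 2π × 3.187×10³ = 2.003×10⁴ s.
= 333.8 min.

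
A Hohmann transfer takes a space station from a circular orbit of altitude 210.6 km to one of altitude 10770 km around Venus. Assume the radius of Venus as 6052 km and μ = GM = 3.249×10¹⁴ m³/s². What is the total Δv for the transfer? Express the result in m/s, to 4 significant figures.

r₁ = 6052 + 210.6 = 6262.6 km = 6.2626×10⁶ m.
r₂ = 6052 + 10770 = 16822 km = 1.6822×10⁷ m.
Transfer ellipse a_t = (r₁ + r₂)/2 = 1.154×10⁷ m.
At r₁: circular v_c1 = √(μ/r₁) = 7203 m/s; transfer-periapsis v_p = √[μ(2/r₁ − 1/a_t)] = 8695 m/s.
Δv₁ = v_p − v_c1 = 1493 m/s.
At r₂: circular v_c2 = √(μ/r₂) = 4395 m/s; transfer-apoapsis v_a = √[μ(2/r₂ − 1/a_t)] = 3237 m/s.
Δv₂ = v_c2 − v_a = 1158 m/s.
Total Δv = Δv₁ + Δv₂ = 2650 m/s.

Δv_total ≈ 2650 m/s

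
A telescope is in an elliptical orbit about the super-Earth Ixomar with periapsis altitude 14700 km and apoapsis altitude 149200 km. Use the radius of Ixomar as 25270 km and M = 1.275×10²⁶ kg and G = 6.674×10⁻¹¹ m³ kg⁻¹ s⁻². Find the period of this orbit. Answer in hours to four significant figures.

T ≈ 21.01 hours

μ = GM = 6.674×10⁻¹¹ × 1.275×10²⁶ = 8.509×10¹⁵ m³/s².
r_p = 25270 + 14700 = 39970 km = 3.9970×10⁷ m.
r_a = 25270 + 149200 = 174470 km = 1.7447×10⁸ m.
Semi-major axis a = (r_p + r_a)/2 = (39970 + 1.7447×10⁵)/2 = 1.0722×10⁵ km = 1.072×10⁸ m.
By Kepler's third law T = 2π√(a³/μ) = 2π × 1.204×10⁴ = 7.562×10⁴ s.
= 21.01 hours.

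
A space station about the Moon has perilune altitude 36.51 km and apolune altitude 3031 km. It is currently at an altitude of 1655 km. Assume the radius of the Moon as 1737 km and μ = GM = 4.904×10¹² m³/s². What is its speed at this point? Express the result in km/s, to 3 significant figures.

r_p = 1737 + 36.51 = 1773.5 km = 1.7735×10⁶ m.
r_a = 1737 + 3031 = 4768.0 km = 4.7680×10⁶ m.
r = 1737 + 1655 = 3392.0 km = 3.392×10⁶ m.
Semi-major axis a = (r_p + r_a)/2 = 3270.8 km = 3.271×10⁶ m.
Vis-viva: v² = μ(2/r − 1/a) = 4.904×10¹² × (5.896×10⁻⁷ − 3.057×10⁻⁷) = 1.392×10⁶ m²/s².
v = 1180 m/s = 1.180 km/s.

v ≈ 1.18 km/s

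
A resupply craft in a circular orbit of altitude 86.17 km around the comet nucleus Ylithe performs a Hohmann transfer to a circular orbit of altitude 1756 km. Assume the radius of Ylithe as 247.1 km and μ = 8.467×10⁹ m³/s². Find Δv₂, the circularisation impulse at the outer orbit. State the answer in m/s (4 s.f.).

r₁ = 247.1 + 86.17 = 333.27 km = 3.3327×10⁵ m.
r₂ = 247.1 + 1756 = 2003.1 km = 2.0031×10⁶ m.
Transfer ellipse a_t = (r₁ + r₂)/2 = 1.168×10⁶ m.
At r₁: circular v_c1 = √(μ/r₁) = 159.4 m/s; transfer-periapsis v_p = √[μ(2/r₁ − 1/a_t)] = 208.7 m/s.
At r₂: circular v_c2 = √(μ/r₂) = 65.01 m/s; transfer-apoapsis v_a = √[μ(2/r₂ − 1/a_t)] = 34.73 m/s.
Δv₂ = v_c2 − v_a = 30.29 m/s.

Δv ≈ 30.29 m/s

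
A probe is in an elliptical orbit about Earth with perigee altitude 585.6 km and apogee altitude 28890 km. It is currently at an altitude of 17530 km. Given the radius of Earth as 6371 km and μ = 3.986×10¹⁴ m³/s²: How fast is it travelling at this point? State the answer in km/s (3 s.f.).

v ≈ 3.80 km/s

r_p = 6371 + 585.6 = 6956.6 km = 6.9566×10⁶ m.
r_a = 6371 + 28890 = 35261 km = 3.5261×10⁷ m.
r = 6371 + 17530 = 23901 km = 2.390×10⁷ m.
Semi-major axis a = (r_p + r_a)/2 = 21109 km = 2.111×10⁷ m.
Vis-viva: v² = μ(2/r − 1/a) = 3.986×10¹⁴ × (8.368×10⁻⁸ − 4.737×10⁻⁸) = 1.447×10⁷ m²/s².
v = 3804 m/s = 3.804 km/s.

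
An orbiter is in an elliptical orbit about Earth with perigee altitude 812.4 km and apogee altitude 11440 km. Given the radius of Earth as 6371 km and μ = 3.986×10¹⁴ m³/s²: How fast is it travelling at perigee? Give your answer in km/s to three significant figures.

v ≈ 8.89 km/s

r_p = 6371 + 812.4 = 7183.4 km = 7.1834×10⁶ m.
r_a = 6371 + 11440 = 17811 km = 1.7811×10⁷ m.
Semi-major axis a = (r_p + r_a)/2 = 12497 km = 1.250×10⁷ m.
Vis-viva: v² = μ(2/r − 1/a) = 3.986×10¹⁴ × (2.784×10⁻⁷ − 8.002×10⁻⁸) = 7.908×10⁷ m²/s².
v = 8893 m/s = 8.893 km/s.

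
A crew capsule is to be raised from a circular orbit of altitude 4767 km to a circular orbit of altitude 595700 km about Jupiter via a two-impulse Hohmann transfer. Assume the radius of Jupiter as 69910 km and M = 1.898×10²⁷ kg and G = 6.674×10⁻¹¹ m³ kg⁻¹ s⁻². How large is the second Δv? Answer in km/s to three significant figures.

Δv ≈ 7.60 km/s

μ = GM = 6.674×10⁻¹¹ × 1.898×10²⁷ = 1.267×10¹⁷ m³/s².
r₁ = 69910 + 4767 = 74677 km = 7.4677×10⁷ m.
r₂ = 69910 + 595700 = 665610 km = 6.6561×10⁸ m.
Transfer ellipse a_t = (r₁ + r₂)/2 = 3.701×10⁸ m.
At r₁: circular v_c1 = √(μ/r₁) = 41190 m/s; transfer-perijove v_p = √[μ(2/r₁ − 1/a_t)] = 55230 m/s.
At r₂: circular v_c2 = √(μ/r₂) = 13800 m/s; transfer-apojove v_a = √[μ(2/r₂ − 1/a_t)] = 6196 m/s.
Δv₂ = v_c2 − v_a = 7599 m/s.
= 7.599 km/s.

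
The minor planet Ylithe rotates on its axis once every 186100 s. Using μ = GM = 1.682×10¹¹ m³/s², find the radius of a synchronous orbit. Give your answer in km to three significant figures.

r_sync ≈ 5280 km

A synchronous orbit has period T, so by Kepler's third law a = (μT²/4π²)^(1/3).
μT²/4π² = 1.682×10¹¹ × (1.861×10⁵)² / 39.48 = 1.476×10²⁰ m³.
a = 5.284×10⁶ m = 5284.3 km.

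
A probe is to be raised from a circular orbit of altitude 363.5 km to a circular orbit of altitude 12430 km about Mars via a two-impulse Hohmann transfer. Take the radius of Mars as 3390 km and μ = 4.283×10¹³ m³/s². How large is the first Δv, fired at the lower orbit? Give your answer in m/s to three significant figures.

Δv ≈ 917 m/s

r₁ = 3390 + 363.5 = 3753.5 km = 3.7535×10⁶ m.
r₂ = 3390 + 12430 = 15820 km = 1.5820×10⁷ m.
Transfer ellipse a_t = (r₁ + r₂)/2 = 9.787×10⁶ m.
At r₁: circular v_c1 = √(μ/r₁) = 3378 m/s; transfer-periapsis v_p = √[μ(2/r₁ − 1/a_t)] = 4295 m/s.
Δv₁ = v_p − v_c1 = 916.8 m/s.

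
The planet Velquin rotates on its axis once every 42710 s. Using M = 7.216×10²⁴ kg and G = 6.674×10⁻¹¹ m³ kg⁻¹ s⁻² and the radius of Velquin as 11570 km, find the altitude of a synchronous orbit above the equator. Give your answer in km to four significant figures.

h_sync ≈ 16560 km

μ = GM = 6.674×10⁻¹¹ × 7.216×10²⁴ = 4.816×10¹⁴ m³/s².
A synchronous orbit has period T, so by Kepler's third law a = (μT²/4π²)^(1/3).
μT²/4π² = 4.816×10¹⁴ × (4.271×10⁴)² / 39.48 = 2.225×10²² m³.
a = 2.813×10⁷ m = 28127 km.
Altitude h = a − R = 28127 − 11570 = 16557 km.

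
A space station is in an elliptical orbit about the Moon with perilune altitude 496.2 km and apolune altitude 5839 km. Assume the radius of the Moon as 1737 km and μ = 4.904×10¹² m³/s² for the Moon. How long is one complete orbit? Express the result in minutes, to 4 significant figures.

r_p = 1737 + 496.2 = 2233.2 km = 2.2332×10⁶ m.
r_a = 1737 + 5839 = 7576.0 km = 7.5760×10⁶ m.
Semi-major axis a = (r_p + r_a)/2 = (2233.2 + 7576.0)/2 = 4904.6 km = 4.905×10⁶ m.
By Kepler's third law T = 2π√(a³/μ) = 2π × 4.905×10³ = 3.082×10⁴ s.
= 513.6 minutes.

T ≈ 513.6 minutes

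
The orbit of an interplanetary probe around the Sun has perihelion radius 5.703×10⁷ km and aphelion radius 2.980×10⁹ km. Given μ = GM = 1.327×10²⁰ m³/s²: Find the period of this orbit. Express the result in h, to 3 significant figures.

Semi-major axis a = (r_p + r_a)/2 = (5.7030×10⁷ + 2.9800×10⁹)/2 = 1.5185×10⁹ km = 1.519×10¹² m.
By Kepler's third law T = 2π√(a³/μ) = 2π × 1.624×10⁸ = 1.021×10⁹ s.
= 2.835×10⁵ h.

T ≈ 284000 h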